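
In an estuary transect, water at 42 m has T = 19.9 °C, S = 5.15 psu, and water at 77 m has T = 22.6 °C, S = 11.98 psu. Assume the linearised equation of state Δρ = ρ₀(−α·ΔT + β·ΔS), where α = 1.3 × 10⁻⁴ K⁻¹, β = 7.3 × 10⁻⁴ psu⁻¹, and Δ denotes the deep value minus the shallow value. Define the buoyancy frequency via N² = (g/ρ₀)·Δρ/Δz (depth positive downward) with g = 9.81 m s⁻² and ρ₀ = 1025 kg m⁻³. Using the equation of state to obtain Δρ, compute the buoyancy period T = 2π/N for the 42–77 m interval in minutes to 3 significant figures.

2.91 min

ΔT = +2.7 K, ΔS = +6.83 psu (deep − shallow).
Δρ/ρ₀ = −αΔT + βΔS = -3.51 × 10⁻⁴ + 4.9859 × 10⁻³ = 4.6349 × 10⁻³, so Δρ ≈ 4.751 kg m⁻³.
N² = (g/ρ₀)·Δρ/Δz = g·(Δρ/ρ₀)/Δz = 9.81 × 4.6349 × 10⁻³ / 35 = 1.2991 × 10⁻³ s⁻².
N = √(1.2991 × 10⁻³) = 0.036043 rad s⁻¹ → T = 2π/N = 174.32 s = 2.9053 min ≈ 2.91 min.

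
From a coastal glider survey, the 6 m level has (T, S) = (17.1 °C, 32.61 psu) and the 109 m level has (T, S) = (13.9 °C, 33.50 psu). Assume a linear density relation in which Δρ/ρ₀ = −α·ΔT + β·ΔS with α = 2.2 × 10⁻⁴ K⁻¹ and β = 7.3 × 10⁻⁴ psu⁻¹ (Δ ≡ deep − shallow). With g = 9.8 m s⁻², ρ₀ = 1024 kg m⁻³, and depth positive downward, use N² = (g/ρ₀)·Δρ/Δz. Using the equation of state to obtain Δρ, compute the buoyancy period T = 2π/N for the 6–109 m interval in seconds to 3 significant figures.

ΔT = -3.2 K, ΔS = +0.89 psu (deep − shallow).
Δρ/ρ₀ = −αΔT + βΔS = 7.04 × 10⁻⁴ + 6.497 × 10⁻⁴ = 1.3537 × 10⁻³, so Δρ ≈ 1.386 kg m⁻³.
N² = (g/ρ₀)·Δρ/Δz = g·(Δρ/ρ₀)/Δz = 9.8 × 1.3537 × 10⁻³ / 103 = 1.2880 × 10⁻⁴ s⁻².
N = √(1.2880 × 10⁻⁴) = 0.011349 rad s⁻¹ → T = 2π/N = 553.63 s ≈ 554 s.

554 s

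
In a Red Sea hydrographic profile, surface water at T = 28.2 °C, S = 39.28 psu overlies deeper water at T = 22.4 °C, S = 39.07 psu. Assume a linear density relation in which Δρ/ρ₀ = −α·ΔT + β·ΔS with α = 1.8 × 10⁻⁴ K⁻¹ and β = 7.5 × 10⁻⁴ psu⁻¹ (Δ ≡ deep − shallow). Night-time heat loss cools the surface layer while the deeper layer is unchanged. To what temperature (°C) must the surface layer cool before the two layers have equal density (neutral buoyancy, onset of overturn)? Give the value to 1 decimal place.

23.3 °C

Neutral buoyancy requires Δρ = 0, i.e. −α(T_deep − T_surf′) + β(S_deep − S_surf) = 0.
T_surf′ = T_deep − (β/α)·ΔS = 22.4 − (7.5 × 10⁻⁴/1.8 × 10⁻⁴)·(-0.21) = 23.275 °C.
Cooling required: 28.2 − (23.275) = 4.925 °C.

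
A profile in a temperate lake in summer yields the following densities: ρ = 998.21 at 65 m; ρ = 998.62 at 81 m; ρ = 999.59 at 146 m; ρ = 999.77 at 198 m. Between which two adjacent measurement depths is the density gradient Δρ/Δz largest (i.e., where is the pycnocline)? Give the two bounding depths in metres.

Compute the density gradient over each adjacent pair:
  65–81 m: Δρ/Δz = 0.41/16 = 0.026 kg m⁻⁴
  81–146 m: Δρ/Δz = 0.97/65 = 0.015 kg m⁻⁴
  146–198 m: Δρ/Δz = 0.18/52 = 3.5 × 10⁻³ kg m⁻⁴
The largest gradient is in the 65–81 m interval — the pycnocline.

65–81 m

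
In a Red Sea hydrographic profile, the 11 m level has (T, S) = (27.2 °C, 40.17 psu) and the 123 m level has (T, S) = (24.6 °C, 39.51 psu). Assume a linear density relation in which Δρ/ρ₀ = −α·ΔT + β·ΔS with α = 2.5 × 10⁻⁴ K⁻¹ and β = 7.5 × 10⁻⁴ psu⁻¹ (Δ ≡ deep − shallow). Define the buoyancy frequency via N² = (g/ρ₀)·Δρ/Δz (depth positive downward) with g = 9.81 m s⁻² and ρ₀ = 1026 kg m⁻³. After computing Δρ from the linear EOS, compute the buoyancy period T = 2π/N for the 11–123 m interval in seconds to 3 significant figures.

1.71 × 10³ s

ΔT = -2.6 K, ΔS = -0.66 psu (deep − shallow).
Δρ/ρ₀ = −αΔT + βΔS = 6.50 × 10⁻⁴ − 4.95 × 10⁻⁴ = 1.55 × 10⁻⁴, so Δρ ≈ 0.1590 kg m⁻³.
N² = (g/ρ₀)·Δρ/Δz = g·(Δρ/ρ₀)/Δz = 9.81 × 1.55 × 10⁻⁴ / 112 = 1.3576 × 10⁻⁵ s⁻².
N = √(1.3576 × 10⁻⁵) = 3.6846 × 10⁻³ rad s⁻¹ → T = 2π/N = 1.7053 × 10³ s ≈ 1.71 × 10³ s.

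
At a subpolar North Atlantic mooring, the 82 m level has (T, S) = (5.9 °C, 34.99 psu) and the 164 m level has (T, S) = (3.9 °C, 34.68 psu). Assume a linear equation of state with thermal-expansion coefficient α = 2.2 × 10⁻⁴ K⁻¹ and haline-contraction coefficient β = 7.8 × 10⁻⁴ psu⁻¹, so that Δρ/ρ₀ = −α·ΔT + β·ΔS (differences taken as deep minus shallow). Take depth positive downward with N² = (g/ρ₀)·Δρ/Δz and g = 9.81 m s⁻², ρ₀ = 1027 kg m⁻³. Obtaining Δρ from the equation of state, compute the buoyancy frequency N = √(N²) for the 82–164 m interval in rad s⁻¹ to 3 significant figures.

ΔT = -2.0 K, ΔS = -0.31 psu (deep − shallow).
Δρ/ρ₀ = −αΔT + βΔS = 4.40 × 10⁻⁴ − 2.418 × 10⁻⁴ = 1.982 × 10⁻⁴, so Δρ ≈ 0.2036 kg m⁻³.
N² = (g/ρ₀)·Δρ/Δz = g·(Δρ/ρ₀)/Δz = 9.81 × 1.982 × 10⁻⁴ / 82 = 2.3711 × 10⁻⁵ s⁻².
N = √(2.3711 × 10⁻⁵) = 4.8694 × 10⁻³ rad s⁻¹ ≈ 4.87 × 10⁻³ rad s⁻¹.

4.87 × 10⁻³ rad s⁻¹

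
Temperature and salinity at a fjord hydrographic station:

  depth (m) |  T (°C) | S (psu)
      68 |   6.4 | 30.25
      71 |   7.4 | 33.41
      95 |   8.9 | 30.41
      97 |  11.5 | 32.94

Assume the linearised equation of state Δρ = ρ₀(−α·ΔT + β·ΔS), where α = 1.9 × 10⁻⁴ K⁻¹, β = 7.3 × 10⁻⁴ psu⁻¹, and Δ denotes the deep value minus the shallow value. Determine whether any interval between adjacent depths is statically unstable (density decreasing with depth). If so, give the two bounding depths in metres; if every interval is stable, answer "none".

71–95 m

Evaluate Δρ/ρ₀ = −αΔT + βΔS across each adjacent pair:
  68–71 m: −αΔT+βΔS = −(1.9 × 10⁻⁴)(+1.0)+(7.3 × 10⁻⁴)(+3.16) = 2.1 × 10⁻³ → stable
  71–95 m: −αΔT+βΔS = −(1.9 × 10⁻⁴)(+1.5)+(7.3 × 10⁻⁴)(-3.00) = -2.5 × 10⁻³ → UNSTABLE
  95–97 m: −αΔT+βΔS = −(1.9 × 10⁻⁴)(+2.6)+(7.3 × 10⁻⁴)(+2.53) = 1.4 × 10⁻³ → stable
The 71–95 m interval has Δρ < 0: lighter water underlies denser water.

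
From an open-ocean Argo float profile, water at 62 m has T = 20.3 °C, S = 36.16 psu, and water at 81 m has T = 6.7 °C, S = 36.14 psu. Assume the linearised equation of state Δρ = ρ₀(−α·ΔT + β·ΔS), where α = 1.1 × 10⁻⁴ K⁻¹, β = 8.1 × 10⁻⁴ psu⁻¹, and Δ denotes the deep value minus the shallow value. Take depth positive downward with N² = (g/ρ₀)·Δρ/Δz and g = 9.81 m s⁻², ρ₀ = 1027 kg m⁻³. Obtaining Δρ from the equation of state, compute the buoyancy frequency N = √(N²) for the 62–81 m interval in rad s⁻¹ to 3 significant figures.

ΔT = -13.6 K, ΔS = -0.02 psu (deep − shallow).
Δρ/ρ₀ = −αΔT + βΔS = 1.496 × 10⁻³ − 1.62 × 10⁻⁵ = 1.4798 × 10⁻³, so Δρ ≈ 1.520 kg m⁻³.
N² = (g/ρ₀)·Δρ/Δz = g·(Δρ/ρ₀)/Δz = 9.81 × 1.4798 × 10⁻³ / 19 = 7.6404 × 10⁻⁴ s⁻².
N = √(7.6404 × 10⁻⁴) = 0.027641 rad s⁻¹ ≈ 0.0276 rad s⁻¹.

0.0276 rad s⁻¹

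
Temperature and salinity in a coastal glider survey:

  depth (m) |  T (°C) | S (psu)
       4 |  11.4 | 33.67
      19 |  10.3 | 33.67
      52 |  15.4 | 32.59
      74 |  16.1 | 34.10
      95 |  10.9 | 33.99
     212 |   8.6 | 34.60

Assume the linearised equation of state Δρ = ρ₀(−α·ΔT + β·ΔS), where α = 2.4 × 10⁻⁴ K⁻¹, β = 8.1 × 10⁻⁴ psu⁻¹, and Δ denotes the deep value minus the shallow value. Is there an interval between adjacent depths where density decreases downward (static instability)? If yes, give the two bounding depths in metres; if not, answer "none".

19–52 m

Evaluate Δρ/ρ₀ = −αΔT + βΔS across each adjacent pair:
  4–19 m: −αΔT+βΔS = −(2.4 × 10⁻⁴)(-1.1)+(8.1 × 10⁻⁴)(+0.00) = 2.6 × 10⁻⁴ → stable
  19–52 m: −αΔT+βΔS = −(2.4 × 10⁻⁴)(+5.1)+(8.1 × 10⁻⁴)(-1.08) = -2.1 × 10⁻³ → UNSTABLE
  52–74 m: −αΔT+βΔS = −(2.4 × 10⁻⁴)(+0.7)+(8.1 × 10⁻⁴)(+1.51) = 1.1 × 10⁻³ → stable
  74–95 m: −αΔT+βΔS = −(2.4 × 10⁻⁴)(-5.2)+(8.1 × 10⁻⁴)(-0.11) = 1.2 × 10⁻³ → stable
  95–212 m: −αΔT+βΔS = −(2.4 × 10⁻⁴)(-2.3)+(8.1 × 10⁻⁴)(+0.61) = 1.0 × 10⁻³ → stable
The 19–52 m interval has Δρ < 0: lighter water underlies denser water.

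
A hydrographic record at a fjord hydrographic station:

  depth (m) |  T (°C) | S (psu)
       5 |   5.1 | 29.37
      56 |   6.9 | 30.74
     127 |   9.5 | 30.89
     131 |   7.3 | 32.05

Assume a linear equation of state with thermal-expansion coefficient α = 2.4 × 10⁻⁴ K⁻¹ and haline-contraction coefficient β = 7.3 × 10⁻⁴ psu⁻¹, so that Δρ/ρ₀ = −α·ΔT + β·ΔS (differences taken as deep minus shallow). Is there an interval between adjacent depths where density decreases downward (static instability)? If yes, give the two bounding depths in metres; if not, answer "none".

Evaluate Δρ/ρ₀ = −αΔT + βΔS across each adjacent pair:
  5–56 m: −αΔT+βΔS = −(2.4 × 10⁻⁴)(+1.8)+(7.3 × 10⁻⁴)(+1.37) = 5.7 × 10⁻⁴ → stable
  56–127 m: −αΔT+βΔS = −(2.4 × 10⁻⁴)(+2.6)+(7.3 × 10⁻⁴)(+0.15) = -5.1 × 10⁻⁴ → UNSTABLE
  127–131 m: −αΔT+βΔS = −(2.4 × 10⁻⁴)(-2.2)+(7.3 × 10⁻⁴)(+1.16) = 1.4 × 10⁻³ → stable
The 56–127 m interval has Δρ < 0: lighter water underlies denser water.

56–127 m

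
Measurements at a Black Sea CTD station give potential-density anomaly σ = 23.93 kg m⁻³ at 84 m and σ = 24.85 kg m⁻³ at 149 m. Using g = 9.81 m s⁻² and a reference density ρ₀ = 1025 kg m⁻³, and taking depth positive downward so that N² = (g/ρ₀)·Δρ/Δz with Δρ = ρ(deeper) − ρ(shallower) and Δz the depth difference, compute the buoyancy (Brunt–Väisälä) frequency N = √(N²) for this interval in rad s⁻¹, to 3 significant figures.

Δρ = 1024.85 − 1023.93 = 0.92 kg m⁻³ over Δz = 149 − 84 = 65 m.
N² = (9.81/1025) × (0.92/65) = 1.3546 × 10⁻⁴ s⁻².
N = √(1.3546 × 10⁻⁴) = 0.011639 rad s⁻¹ ≈ 0.0116 rad s⁻¹.

0.0116 rad s⁻¹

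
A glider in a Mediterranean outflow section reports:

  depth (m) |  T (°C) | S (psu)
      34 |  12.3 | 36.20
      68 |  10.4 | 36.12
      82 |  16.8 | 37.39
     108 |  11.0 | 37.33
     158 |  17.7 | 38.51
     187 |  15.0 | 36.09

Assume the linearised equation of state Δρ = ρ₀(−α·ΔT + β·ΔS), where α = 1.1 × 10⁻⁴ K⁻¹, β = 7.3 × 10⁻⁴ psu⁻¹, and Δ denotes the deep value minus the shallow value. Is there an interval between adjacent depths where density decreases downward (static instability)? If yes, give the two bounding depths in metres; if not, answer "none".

158–187 m

Evaluate Δρ/ρ₀ = −αΔT + βΔS across each adjacent pair:
  34–68 m: −αΔT+βΔS = −(1.1 × 10⁻⁴)(-1.9)+(7.3 × 10⁻⁴)(-0.08) = 1.5 × 10⁻⁴ → stable
  68–82 m: −αΔT+βΔS = −(1.1 × 10⁻⁴)(+6.4)+(7.3 × 10⁻⁴)(+1.27) = 2.2 × 10⁻⁴ → stable
  82–108 m: −αΔT+βΔS = −(1.1 × 10⁻⁴)(-5.8)+(7.3 × 10⁻⁴)(-0.06) = 5.9 × 10⁻⁴ → stable
  108–158 m: −αΔT+βΔS = −(1.1 × 10⁻⁴)(+6.7)+(7.3 × 10⁻⁴)(+1.18) = 1.2 × 10⁻⁴ → stable
  158–187 m: −αΔT+βΔS = −(1.1 × 10⁻⁴)(-2.7)+(7.3 × 10⁻⁴)(-2.42) = -1.5 × 10⁻³ → UNSTABLE
The 158–187 m interval has Δρ < 0: lighter water underlies denser water.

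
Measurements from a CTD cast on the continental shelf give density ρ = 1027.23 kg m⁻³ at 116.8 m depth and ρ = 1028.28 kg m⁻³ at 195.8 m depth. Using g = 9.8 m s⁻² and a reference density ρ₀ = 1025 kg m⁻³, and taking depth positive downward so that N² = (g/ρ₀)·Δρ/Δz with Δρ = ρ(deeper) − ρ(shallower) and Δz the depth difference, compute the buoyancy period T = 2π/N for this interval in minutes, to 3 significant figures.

9.29 min

Δρ = 1028.28 − 1027.23 = 1.05 kg m⁻³ over Δz = 195.8 − 116.8 = 79 m.
N² = (9.8/1025) × (1.05/79) = 1.2708 × 10⁻⁴ s⁻².
N = √(1.2708 × 10⁻⁴) = 0.011273 rad s⁻¹, so T = 2π/N = 557.37 s = 9.2895 min ≈ 9.29 min.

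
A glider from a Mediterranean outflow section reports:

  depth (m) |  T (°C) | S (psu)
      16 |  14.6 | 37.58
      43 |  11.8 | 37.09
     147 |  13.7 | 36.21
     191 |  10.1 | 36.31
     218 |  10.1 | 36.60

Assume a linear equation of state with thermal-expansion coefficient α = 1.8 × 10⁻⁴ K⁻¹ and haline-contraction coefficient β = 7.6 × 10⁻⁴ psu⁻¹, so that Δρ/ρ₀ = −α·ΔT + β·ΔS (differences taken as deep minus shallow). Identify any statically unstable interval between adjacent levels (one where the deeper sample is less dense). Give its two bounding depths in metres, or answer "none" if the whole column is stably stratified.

43–147 m

Evaluate Δρ/ρ₀ = −αΔT + βΔS across each adjacent pair:
  16–43 m: −αΔT+βΔS = −(1.8 × 10⁻⁴)(-2.8)+(7.6 × 10⁻⁴)(-0.49) = 1.3 × 10⁻⁴ → stable
  43–147 m: −αΔT+βΔS = −(1.8 × 10⁻⁴)(+1.9)+(7.6 × 10⁻⁴)(-0.88) = -1.0 × 10⁻³ → UNSTABLE
  147–191 m: −αΔT+βΔS = −(1.8 × 10⁻⁴)(-3.6)+(7.6 × 10⁻⁴)(+0.10) = 7.2 × 10⁻⁴ → stable
  191–218 m: −αΔT+βΔS = −(1.8 × 10⁻⁴)(+0.0)+(7.6 × 10⁻⁴)(+0.29) = 2.2 × 10⁻⁴ → stable
The 43–147 m interval has Δρ < 0: lighter water underlies denser water.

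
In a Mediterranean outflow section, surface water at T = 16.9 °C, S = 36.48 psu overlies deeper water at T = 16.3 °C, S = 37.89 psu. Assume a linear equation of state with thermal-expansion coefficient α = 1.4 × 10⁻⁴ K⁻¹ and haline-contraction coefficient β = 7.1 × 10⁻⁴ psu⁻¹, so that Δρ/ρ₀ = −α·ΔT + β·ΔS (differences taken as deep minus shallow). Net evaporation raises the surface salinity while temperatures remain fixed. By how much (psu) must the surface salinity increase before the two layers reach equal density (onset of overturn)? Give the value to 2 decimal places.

1.53 psu

Neutral buoyancy requires −α(T_deep − T_surf) + β(S_deep − S_surf′) = 0.
S_surf′ = S_deep − (α/β)·ΔT = 37.89 − (1.4 × 10⁻⁴/7.1 × 10⁻⁴)·(-0.6) = 38.0083 psu.
Increase required: 38.0083 − 36.48 = 1.5283 psu.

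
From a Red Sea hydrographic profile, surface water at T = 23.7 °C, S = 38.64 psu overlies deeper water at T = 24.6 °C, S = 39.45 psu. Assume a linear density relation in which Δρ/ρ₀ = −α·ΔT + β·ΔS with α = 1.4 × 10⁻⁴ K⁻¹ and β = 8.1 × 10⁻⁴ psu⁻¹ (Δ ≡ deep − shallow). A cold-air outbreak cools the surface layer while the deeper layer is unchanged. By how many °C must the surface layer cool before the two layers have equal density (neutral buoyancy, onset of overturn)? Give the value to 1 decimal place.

3.8 °C

Neutral buoyancy requires Δρ = 0, i.e. −α(T_deep − T_surf′) + β(S_deep − S_surf) = 0.
T_surf′ = T_deep − (β/α)·ΔS = 24.6 − (8.1 × 10⁻⁴/1.4 × 10⁻⁴)·(+0.81) = 19.914 °C.
Cooling required: 23.7 − (19.914) = 3.786 °C.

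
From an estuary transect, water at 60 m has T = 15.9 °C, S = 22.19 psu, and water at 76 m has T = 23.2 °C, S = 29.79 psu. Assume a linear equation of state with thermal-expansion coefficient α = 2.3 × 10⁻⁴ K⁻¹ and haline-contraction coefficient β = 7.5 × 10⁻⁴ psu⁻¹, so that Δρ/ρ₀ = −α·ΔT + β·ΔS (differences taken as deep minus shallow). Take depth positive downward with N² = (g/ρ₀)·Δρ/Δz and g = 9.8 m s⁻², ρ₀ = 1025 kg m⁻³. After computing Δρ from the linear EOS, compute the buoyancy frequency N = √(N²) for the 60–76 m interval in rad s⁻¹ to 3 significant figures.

ΔT = +7.3 K, ΔS = +7.60 psu (deep − shallow).
Δρ/ρ₀ = −αΔT + βΔS = -1.679 × 10⁻³ + 5.70 × 10⁻³ = 4.021 × 10⁻³, so Δρ ≈ 4.122 kg m⁻³.
N² = (g/ρ₀)·Δρ/Δz = g·(Δρ/ρ₀)/Δz = 9.8 × 4.021 × 10⁻³ / 16 = 2.4629 × 10⁻³ s⁻².
N = √(2.4629 × 10⁻³) = 0.049628 rad s⁻¹ ≈ 0.0496 rad s⁻¹.

0.0496 rad s⁻¹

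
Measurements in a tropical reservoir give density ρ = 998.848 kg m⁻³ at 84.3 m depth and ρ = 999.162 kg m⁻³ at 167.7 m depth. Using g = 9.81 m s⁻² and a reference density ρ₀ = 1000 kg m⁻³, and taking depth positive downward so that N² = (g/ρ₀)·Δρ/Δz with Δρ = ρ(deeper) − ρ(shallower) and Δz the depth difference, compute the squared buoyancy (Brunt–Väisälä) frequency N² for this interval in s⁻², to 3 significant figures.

3.69 × 10⁻⁵ s⁻²

Δρ = 999.162 − 998.848 = 0.314 kg m⁻³ over Δz = 167.7 − 84.3 = 83.4 m.
N² = (9.81/1000) × (0.314/83.4) = 3.6935 × 10⁻⁵ s⁻² ≈ 3.69 × 10⁻⁵ s⁻².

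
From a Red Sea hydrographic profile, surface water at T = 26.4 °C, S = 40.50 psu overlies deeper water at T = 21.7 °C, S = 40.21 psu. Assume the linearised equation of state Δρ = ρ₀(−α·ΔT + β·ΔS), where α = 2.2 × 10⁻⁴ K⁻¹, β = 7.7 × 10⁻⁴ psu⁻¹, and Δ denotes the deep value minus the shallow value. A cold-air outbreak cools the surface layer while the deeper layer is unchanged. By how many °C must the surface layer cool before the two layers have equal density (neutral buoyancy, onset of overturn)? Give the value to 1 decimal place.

3.7 °C

Neutral buoyancy requires Δρ = 0, i.e. −α(T_deep − T_surf′) + β(S_deep − S_surf) = 0.
T_surf′ = T_deep − (β/α)·ΔS = 21.7 − (7.7 × 10⁻⁴/2.2 × 10⁻⁴)·(-0.29) = 22.715 °C.
Cooling required: 26.4 − (22.715) = 3.685 °C.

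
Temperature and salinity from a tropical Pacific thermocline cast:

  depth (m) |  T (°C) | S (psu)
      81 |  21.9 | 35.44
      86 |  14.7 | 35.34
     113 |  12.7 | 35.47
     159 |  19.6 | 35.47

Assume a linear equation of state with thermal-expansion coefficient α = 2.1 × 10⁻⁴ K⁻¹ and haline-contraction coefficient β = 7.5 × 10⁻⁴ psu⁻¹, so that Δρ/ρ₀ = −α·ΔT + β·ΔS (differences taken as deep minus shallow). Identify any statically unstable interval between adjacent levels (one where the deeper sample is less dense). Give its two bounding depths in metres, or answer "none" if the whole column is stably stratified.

113–159 m

Evaluate Δρ/ρ₀ = −αΔT + βΔS across each adjacent pair:
  81–86 m: −αΔT+βΔS = −(2.1 × 10⁻⁴)(-7.2)+(7.5 × 10⁻⁴)(-0.10) = 1.4 × 10⁻³ → stable
  86–113 m: −αΔT+βΔS = −(2.1 × 10⁻⁴)(-2.0)+(7.5 × 10⁻⁴)(+0.13) = 5.2 × 10⁻⁴ → stable
  113–159 m: −αΔT+βΔS = −(2.1 × 10⁻⁴)(+6.9)+(7.5 × 10⁻⁴)(+0.00) = -1.4 × 10⁻³ → UNSTABLE
The 113–159 m interval has Δρ < 0: lighter water underlies denser water.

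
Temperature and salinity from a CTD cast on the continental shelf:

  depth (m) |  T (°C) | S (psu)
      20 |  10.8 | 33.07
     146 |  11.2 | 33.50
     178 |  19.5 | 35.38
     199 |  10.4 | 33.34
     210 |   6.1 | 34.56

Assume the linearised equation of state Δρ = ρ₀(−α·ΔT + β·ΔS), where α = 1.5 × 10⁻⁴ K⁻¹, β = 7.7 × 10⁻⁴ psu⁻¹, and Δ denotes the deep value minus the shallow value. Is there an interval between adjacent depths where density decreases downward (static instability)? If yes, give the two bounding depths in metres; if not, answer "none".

Evaluate Δρ/ρ₀ = −αΔT + βΔS across each adjacent pair:
  20–146 m: −αΔT+βΔS = −(1.5 × 10⁻⁴)(+0.4)+(7.7 × 10⁻⁴)(+0.43) = 2.7 × 10⁻⁴ → stable
  146–178 m: −αΔT+βΔS = −(1.5 × 10⁻⁴)(+8.3)+(7.7 × 10⁻⁴)(+1.88) = 2.0 × 10⁻⁴ → stable
  178–199 m: −αΔT+βΔS = −(1.5 × 10⁻⁴)(-9.1)+(7.7 × 10⁻⁴)(-2.04) = -2.1 × 10⁻⁴ → UNSTABLE
  199–210 m: −αΔT+βΔS = −(1.5 × 10⁻⁴)(-4.3)+(7.7 × 10⁻⁴)(+1.22) = 1.6 × 10⁻³ → stable
The 178–199 m interval has Δρ < 0: lighter water underlies denser water.

178–199 m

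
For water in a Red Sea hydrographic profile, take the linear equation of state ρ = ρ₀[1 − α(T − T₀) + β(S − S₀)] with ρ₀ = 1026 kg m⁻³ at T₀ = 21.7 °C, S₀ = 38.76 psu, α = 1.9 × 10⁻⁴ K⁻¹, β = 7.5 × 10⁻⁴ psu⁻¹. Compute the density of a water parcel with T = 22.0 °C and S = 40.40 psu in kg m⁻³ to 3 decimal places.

T − T₀ = +0.3 K, S − S₀ = +1.64 psu.
Bracket = 1 − α·(+0.3) + β·(+1.64) = 1 + (1.173 × 10⁻³) = 1.0011730.
ρ = 1026 × 1.0011730 = 1027.203 kg m⁻³.

1027.203 kg m⁻³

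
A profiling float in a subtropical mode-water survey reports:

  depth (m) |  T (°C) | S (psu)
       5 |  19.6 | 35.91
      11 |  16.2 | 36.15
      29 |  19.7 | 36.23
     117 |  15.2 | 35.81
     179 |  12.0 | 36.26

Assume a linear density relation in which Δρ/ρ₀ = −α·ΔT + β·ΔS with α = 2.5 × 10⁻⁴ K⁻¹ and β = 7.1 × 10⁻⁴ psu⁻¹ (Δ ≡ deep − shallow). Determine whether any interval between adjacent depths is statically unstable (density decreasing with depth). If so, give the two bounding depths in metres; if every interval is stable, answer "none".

11–29 m

Evaluate Δρ/ρ₀ = −αΔT + βΔS across each adjacent pair:
  5–11 m: −αΔT+βΔS = −(2.5 × 10⁻⁴)(-3.4)+(7.1 × 10⁻⁴)(+0.24) = 1.0 × 10⁻³ → stable
  11–29 m: −αΔT+βΔS = −(2.5 × 10⁻⁴)(+3.5)+(7.1 × 10⁻⁴)(+0.08) = -8.2 × 10⁻⁴ → UNSTABLE
  29–117 m: −αΔT+βΔS = −(2.5 × 10⁻⁴)(-4.5)+(7.1 × 10⁻⁴)(-0.42) = 8.3 × 10⁻⁴ → stable
  117–179 m: −αΔT+βΔS = −(2.5 × 10⁻⁴)(-3.2)+(7.1 × 10⁻⁴)(+0.45) = 1.1 × 10⁻³ → stable
The 11–29 m interval has Δρ < 0: lighter water underlies denser water.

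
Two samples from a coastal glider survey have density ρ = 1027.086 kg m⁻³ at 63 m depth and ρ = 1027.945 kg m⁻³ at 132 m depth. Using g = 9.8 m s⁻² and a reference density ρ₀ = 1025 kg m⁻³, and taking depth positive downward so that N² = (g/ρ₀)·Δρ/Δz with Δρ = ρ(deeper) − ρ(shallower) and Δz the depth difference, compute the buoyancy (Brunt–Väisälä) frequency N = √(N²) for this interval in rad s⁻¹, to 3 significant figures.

Δρ = 1027.945 − 1027.086 = 0.859 kg m⁻³ over Δz = 132 − 63 = 69 m.
N² = (9.8/1025) × (0.859/69) = 1.1903 × 10⁻⁴ s⁻².
N = √(1.1903 × 10⁻⁴) = 0.010910 rad s⁻¹ ≈ 0.0109 rad s⁻¹.

0.0109 rad s⁻¹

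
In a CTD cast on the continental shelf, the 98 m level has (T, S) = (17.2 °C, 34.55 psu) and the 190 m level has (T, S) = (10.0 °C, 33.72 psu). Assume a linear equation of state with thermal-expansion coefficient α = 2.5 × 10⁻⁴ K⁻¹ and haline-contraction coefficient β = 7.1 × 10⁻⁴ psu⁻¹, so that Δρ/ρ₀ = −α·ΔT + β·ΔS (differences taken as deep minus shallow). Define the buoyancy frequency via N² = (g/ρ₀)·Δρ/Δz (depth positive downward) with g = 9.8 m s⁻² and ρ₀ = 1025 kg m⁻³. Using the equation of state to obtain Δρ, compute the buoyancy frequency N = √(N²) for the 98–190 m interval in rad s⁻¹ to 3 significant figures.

ΔT = -7.2 K, ΔS = -0.83 psu (deep − shallow).
Δρ/ρ₀ = −αΔT + βΔS = 1.80 × 10⁻³ − 5.893 × 10⁻⁴ = 1.2107 × 10⁻³, so Δρ ≈ 1.241 kg m⁻³.
N² = (g/ρ₀)·Δρ/Δz = g·(Δρ/ρ₀)/Δz = 9.8 × 1.2107 × 10⁻³ / 92 = 1.2897 × 10⁻⁴ s⁻².
N = √(1.2897 × 10⁻⁴) = 0.011356 rad s⁻¹ ≈ 0.0114 rad s⁻¹.

0.0114 rad s⁻¹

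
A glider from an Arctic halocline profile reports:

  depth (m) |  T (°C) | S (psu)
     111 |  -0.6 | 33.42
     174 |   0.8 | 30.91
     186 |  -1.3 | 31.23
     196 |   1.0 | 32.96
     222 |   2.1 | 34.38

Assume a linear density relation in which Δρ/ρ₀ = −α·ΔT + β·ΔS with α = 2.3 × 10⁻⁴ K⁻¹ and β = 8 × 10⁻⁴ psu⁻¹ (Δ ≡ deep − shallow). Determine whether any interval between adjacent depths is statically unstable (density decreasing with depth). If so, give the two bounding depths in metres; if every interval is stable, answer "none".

111–174 m

Evaluate Δρ/ρ₀ = −αΔT + βΔS across each adjacent pair:
  111–174 m: −αΔT+βΔS = −(2.3 × 10⁻⁴)(+1.4)+(8 × 10⁻⁴)(-2.51) = -2.3 × 10⁻³ → UNSTABLE
  174–186 m: −αΔT+βΔS = −(2.3 × 10⁻⁴)(-2.1)+(8 × 10⁻⁴)(+0.32) = 7.4 × 10⁻⁴ → stable
  186–196 m: −αΔT+βΔS = −(2.3 × 10⁻⁴)(+2.3)+(8 × 10⁻⁴)(+1.73) = 8.6 × 10⁻⁴ → stable
  196–222 m: −αΔT+βΔS = −(2.3 × 10⁻⁴)(+1.1)+(8 × 10⁻⁴)(+1.42) = 8.8 × 10⁻⁴ → stable
The 111–174 m interval has Δρ < 0: lighter water underlies denser water.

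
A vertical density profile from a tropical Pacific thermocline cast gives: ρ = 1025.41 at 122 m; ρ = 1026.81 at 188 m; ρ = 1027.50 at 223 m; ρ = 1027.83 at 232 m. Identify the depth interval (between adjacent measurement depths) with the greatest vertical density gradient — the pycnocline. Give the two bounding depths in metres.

223–232 m

Compute the density gradient over each adjacent pair:
  122–188 m: Δρ/Δz = 1.40/66 = 0.021 kg m⁻⁴
  188–223 m: Δρ/Δz = 0.69/35 = 0.020 kg m⁻⁴
  223–232 m: Δρ/Δz = 0.33/9 = 0.037 kg m⁻⁴
The largest gradient is in the 223–232 m interval — the pycnocline.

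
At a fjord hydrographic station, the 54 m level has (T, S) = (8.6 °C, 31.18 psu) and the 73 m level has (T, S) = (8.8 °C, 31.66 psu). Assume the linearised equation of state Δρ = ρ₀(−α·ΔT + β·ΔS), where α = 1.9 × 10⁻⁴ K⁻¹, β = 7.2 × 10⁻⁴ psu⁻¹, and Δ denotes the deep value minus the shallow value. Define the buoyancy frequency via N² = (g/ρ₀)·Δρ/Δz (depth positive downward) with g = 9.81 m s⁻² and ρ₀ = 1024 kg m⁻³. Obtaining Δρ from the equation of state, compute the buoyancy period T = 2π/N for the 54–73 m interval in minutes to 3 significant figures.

8.31 min

ΔT = +0.2 K, ΔS = +0.48 psu (deep − shallow).
Δρ/ρ₀ = −αΔT + βΔS = -3.80 × 10⁻⁵ + 3.456 × 10⁻⁴ = 3.076 × 10⁻⁴, so Δρ ≈ 0.3150 kg m⁻³.
N² = (g/ρ₀)·Δρ/Δz = g·(Δρ/ρ₀)/Δz = 9.81 × 3.076 × 10⁻⁴ / 19 = 1.5882 × 10⁻⁴ s⁻².
N = √(1.5882 × 10⁻⁴) = 0.012602 rad s⁻¹ → T = 2π/N = 498.59 s = 8.3098 min ≈ 8.31 min.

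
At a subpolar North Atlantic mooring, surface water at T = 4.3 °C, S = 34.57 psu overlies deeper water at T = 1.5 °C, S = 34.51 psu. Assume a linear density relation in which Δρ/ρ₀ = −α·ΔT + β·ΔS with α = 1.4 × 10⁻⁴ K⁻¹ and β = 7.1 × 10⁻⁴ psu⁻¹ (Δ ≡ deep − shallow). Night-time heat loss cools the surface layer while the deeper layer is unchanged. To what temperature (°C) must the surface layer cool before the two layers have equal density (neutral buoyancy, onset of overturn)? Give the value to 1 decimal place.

1.8 °C

Neutral buoyancy requires Δρ = 0, i.e. −α(T_deep − T_surf′) + β(S_deep − S_surf) = 0.
T_surf′ = T_deep − (β/α)·ΔS = 1.5 − (7.1 × 10⁻⁴/1.4 × 10⁻⁴)·(-0.06) = 1.804 °C.
Cooling required: 4.3 − (1.804) = 2.496 °C.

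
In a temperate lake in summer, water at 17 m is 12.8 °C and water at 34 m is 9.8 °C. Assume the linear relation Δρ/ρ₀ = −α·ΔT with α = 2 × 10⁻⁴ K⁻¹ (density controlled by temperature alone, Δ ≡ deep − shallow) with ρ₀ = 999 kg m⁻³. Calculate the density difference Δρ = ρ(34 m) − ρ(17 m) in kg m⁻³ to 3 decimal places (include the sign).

+0.599 kg m⁻³

ΔT = -3.0 K, Δρ/ρ₀ = −αΔT = 6.00 × 10⁻⁴.
Δρ = 999 × (6.00 × 10⁻⁴) = +0.599 kg m⁻³.
Positive Δρ: denser below, stable.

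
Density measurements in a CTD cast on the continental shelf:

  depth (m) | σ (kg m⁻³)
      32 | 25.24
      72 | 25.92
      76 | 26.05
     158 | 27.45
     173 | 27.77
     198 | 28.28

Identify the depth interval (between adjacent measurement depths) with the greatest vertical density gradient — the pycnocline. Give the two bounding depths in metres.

Compute the density gradient over each adjacent pair:
  32–72 m: Δρ/Δz = 0.68/40 = 0.017 kg m⁻⁴
  72–76 m: Δρ/Δz = 0.13/4 = 0.033 kg m⁻⁴
  76–158 m: Δρ/Δz = 1.40/82 = 0.017 kg m⁻⁴
  158–173 m: Δρ/Δz = 0.32/15 = 0.021 kg m⁻⁴
  173–198 m: Δρ/Δz = 0.51/25 = 0.020 kg m⁻⁴
The largest gradient is in the 72–76 m interval — the pycnocline.

72–76 m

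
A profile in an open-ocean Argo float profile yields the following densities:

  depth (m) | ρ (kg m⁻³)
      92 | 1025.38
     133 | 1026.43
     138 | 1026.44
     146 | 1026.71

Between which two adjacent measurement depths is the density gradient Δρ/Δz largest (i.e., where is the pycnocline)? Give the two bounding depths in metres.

138–146 m

Compute the density gradient over each adjacent pair:
  92–133 m: Δρ/Δz = 1.05/41 = 0.026 kg m⁻⁴
  133–138 m: Δρ/Δz = 0.01/5 = 2.0 × 10⁻³ kg m⁻⁴
  138–146 m: Δρ/Δz = 0.27/8 = 0.034 kg m⁻⁴
The largest gradient is in the 138–146 m interval — the pycnocline.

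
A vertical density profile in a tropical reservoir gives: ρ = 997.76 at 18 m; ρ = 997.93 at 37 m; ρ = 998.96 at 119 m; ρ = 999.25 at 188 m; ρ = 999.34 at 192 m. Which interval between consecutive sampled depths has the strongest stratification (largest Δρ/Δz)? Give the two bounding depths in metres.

188–192 m

Compute the density gradient over each adjacent pair:
  18–37 m: Δρ/Δz = 0.17/19 = 8.9 × 10⁻³ kg m⁻⁴
  37–119 m: Δρ/Δz = 1.03/82 = 0.013 kg m⁻⁴
  119–188 m: Δρ/Δz = 0.29/69 = 4.2 × 10⁻³ kg m⁻⁴
  188–192 m: Δρ/Δz = 0.09/4 = 0.022 kg m⁻⁴
The largest gradient is in the 188–192 m interval — the pycnocline.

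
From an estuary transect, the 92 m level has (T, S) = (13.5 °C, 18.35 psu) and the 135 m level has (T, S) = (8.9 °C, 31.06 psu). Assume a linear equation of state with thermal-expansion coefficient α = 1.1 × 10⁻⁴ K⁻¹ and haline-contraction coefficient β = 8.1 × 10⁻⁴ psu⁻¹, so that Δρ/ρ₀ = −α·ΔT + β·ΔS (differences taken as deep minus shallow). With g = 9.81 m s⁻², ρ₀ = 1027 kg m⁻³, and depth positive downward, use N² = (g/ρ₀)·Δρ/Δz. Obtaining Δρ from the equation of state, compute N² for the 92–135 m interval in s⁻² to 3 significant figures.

ΔT = -4.6 K, ΔS = +12.71 psu (deep − shallow).
Δρ/ρ₀ = −αΔT + βΔS = 5.06 × 10⁻⁴ + 0.0102951 = 0.0108011, so Δρ ≈ 11.09 kg m⁻³.
N² = (g/ρ₀)·Δρ/Δz = g·(Δρ/ρ₀)/Δz = 9.81 × 0.0108011 / 43 = 2.4642 × 10⁻³ s⁻² ≈ 2.46 × 10⁻³ s⁻².

2.46 × 10⁻³ s⁻²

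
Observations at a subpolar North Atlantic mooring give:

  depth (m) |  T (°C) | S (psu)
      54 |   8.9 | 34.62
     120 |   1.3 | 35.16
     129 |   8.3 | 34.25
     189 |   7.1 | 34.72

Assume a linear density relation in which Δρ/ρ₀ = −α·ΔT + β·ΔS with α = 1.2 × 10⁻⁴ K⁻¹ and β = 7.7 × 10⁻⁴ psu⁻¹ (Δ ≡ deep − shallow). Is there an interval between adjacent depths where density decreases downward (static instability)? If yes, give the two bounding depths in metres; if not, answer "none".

Evaluate Δρ/ρ₀ = −αΔT + βΔS across each adjacent pair:
  54–120 m: −αΔT+βΔS = −(1.2 × 10⁻⁴)(-7.6)+(7.7 × 10⁻⁴)(+0.54) = 1.3 × 10⁻³ → stable
  120–129 m: −αΔT+βΔS = −(1.2 × 10⁻⁴)(+7.0)+(7.7 × 10⁻⁴)(-0.91) = -1.5 × 10⁻³ → UNSTABLE
  129–189 m: −αΔT+βΔS = −(1.2 × 10⁻⁴)(-1.2)+(7.7 × 10⁻⁴)(+0.47) = 5.1 × 10⁻⁴ → stable
The 120–129 m interval has Δρ < 0: lighter water underlies denser water.

120–129 m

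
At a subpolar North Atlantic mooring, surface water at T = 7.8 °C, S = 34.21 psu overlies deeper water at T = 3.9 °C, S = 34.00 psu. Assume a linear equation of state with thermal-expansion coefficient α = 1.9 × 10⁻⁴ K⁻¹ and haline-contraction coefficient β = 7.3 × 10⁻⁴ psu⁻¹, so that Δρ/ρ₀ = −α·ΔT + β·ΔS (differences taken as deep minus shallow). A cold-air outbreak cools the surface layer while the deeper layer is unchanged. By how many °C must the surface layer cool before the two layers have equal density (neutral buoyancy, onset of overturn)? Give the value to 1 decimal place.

3.1 °C

Neutral buoyancy requires Δρ = 0, i.e. −α(T_deep − T_surf′) + β(S_deep − S_surf) = 0.
T_surf′ = T_deep − (β/α)·ΔS = 3.9 − (7.3 × 10⁻⁴/1.9 × 10⁻⁴)·(-0.21) = 4.707 °C.
Cooling required: 7.8 − (4.707) = 3.093 °C.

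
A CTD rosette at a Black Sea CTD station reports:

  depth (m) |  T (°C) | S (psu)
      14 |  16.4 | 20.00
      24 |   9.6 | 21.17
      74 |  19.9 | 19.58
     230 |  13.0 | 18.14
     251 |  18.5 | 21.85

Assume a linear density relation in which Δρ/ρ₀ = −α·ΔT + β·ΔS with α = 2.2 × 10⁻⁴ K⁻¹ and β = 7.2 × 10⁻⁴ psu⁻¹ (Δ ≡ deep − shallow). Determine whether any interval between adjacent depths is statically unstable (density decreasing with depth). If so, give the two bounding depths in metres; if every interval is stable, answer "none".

Evaluate Δρ/ρ₀ = −αΔT + βΔS across each adjacent pair:
  14–24 m: −αΔT+βΔS = −(2.2 × 10⁻⁴)(-6.8)+(7.2 × 10⁻⁴)(+1.17) = 2.3 × 10⁻³ → stable
  24–74 m: −αΔT+βΔS = −(2.2 × 10⁻⁴)(+10.3)+(7.2 × 10⁻⁴)(-1.59) = -3.4 × 10⁻³ → UNSTABLE
  74–230 m: −αΔT+βΔS = −(2.2 × 10⁻⁴)(-6.9)+(7.2 × 10⁻⁴)(-1.44) = 4.8 × 10⁻⁴ → stable
  230–251 m: −αΔT+βΔS = −(2.2 × 10⁻⁴)(+5.5)+(7.2 × 10⁻⁴)(+3.71) = 1.5 × 10⁻³ → stable
The 24–74 m interval has Δρ < 0: lighter water underlies denser water.

24–74 m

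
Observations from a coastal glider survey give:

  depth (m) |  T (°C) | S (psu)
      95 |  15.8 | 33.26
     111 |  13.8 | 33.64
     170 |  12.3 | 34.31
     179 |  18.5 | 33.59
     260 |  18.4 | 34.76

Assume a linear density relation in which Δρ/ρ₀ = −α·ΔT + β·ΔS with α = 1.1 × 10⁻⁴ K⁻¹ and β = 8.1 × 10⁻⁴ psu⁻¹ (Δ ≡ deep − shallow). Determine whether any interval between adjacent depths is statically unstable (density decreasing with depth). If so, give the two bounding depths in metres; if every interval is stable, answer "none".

Evaluate Δρ/ρ₀ = −αΔT + βΔS across each adjacent pair:
  95–111 m: −αΔT+βΔS = −(1.1 × 10⁻⁴)(-2.0)+(8.1 × 10⁻⁴)(+0.38) = 5.3 × 10⁻⁴ → stable
  111–170 m: −αΔT+βΔS = −(1.1 × 10⁻⁴)(-1.5)+(8.1 × 10⁻⁴)(+0.67) = 7.1 × 10⁻⁴ → stable
  170–179 m: −αΔT+βΔS = −(1.1 × 10⁻⁴)(+6.2)+(8.1 × 10⁻⁴)(-0.72) = -1.3 × 10⁻³ → UNSTABLE
  179–260 m: −αΔT+βΔS = −(1.1 × 10⁻⁴)(-0.1)+(8.1 × 10⁻⁴)(+1.17) = 9.6 × 10⁻⁴ → stable
The 170–179 m interval has Δρ < 0: lighter water underlies denser water.

170–179 m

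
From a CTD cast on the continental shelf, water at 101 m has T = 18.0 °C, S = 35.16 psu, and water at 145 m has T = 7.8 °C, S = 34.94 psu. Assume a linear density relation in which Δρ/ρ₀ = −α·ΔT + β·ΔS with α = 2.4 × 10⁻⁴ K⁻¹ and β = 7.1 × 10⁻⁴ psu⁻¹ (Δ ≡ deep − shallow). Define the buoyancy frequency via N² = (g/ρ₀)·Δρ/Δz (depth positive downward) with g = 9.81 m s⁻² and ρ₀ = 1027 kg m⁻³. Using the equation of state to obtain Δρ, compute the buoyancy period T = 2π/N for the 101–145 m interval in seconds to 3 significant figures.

ΔT = -10.2 K, ΔS = -0.22 psu (deep − shallow).
Δρ/ρ₀ = −αΔT + βΔS = 2.448 × 10⁻³ − 1.562 × 10⁻⁴ = 2.2918 × 10⁻³, so Δρ ≈ 2.354 kg m⁻³.
N² = (g/ρ₀)·Δρ/Δz = g·(Δρ/ρ₀)/Δz = 9.81 × 2.2918 × 10⁻³ / 44 = 5.1097 × 10⁻⁴ s⁻².
N = √(5.1097 × 10⁻⁴) = 0.022605 rad s⁻¹ → T = 2π/N = 277.96 s ≈ 278 s.

278 s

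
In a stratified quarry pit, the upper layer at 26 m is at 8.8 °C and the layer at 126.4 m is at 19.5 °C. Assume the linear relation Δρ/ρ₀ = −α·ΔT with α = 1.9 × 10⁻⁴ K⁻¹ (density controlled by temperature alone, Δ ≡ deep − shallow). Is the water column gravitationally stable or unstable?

ΔT = 19.5 − 8.8 = +10.7 K, so Δρ/ρ₀ = −αΔT = -2.033 × 10⁻³.
Δρ/ρ₀ < 0, so Δρ < 0: deeper water is lighter → statically unstable; the column would overturn.

unstable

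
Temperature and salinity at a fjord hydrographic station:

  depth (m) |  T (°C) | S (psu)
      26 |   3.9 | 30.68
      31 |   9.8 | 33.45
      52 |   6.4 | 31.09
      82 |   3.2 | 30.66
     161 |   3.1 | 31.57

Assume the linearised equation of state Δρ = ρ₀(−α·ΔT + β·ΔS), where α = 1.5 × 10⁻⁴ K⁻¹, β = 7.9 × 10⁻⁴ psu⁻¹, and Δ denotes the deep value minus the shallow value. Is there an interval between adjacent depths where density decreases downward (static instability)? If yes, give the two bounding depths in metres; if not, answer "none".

Evaluate Δρ/ρ₀ = −αΔT + βΔS across each adjacent pair:
  26–31 m: −αΔT+βΔS = −(1.5 × 10⁻⁴)(+5.9)+(7.9 × 10⁻⁴)(+2.77) = 1.3 × 10⁻³ → stable
  31–52 m: −αΔT+βΔS = −(1.5 × 10⁻⁴)(-3.4)+(7.9 × 10⁻⁴)(-2.36) = -1.4 × 10⁻³ → UNSTABLE
  52–82 m: −αΔT+βΔS = −(1.5 × 10⁻⁴)(-3.2)+(7.9 × 10⁻⁴)(-0.43) = 1.4 × 10⁻⁴ → stable
  82–161 m: −αΔT+βΔS = −(1.5 × 10⁻⁴)(-0.1)+(7.9 × 10⁻⁴)(+0.91) = 7.3 × 10⁻⁴ → stable
The 31–52 m interval has Δρ < 0: lighter water underlies denser water.

31–52 m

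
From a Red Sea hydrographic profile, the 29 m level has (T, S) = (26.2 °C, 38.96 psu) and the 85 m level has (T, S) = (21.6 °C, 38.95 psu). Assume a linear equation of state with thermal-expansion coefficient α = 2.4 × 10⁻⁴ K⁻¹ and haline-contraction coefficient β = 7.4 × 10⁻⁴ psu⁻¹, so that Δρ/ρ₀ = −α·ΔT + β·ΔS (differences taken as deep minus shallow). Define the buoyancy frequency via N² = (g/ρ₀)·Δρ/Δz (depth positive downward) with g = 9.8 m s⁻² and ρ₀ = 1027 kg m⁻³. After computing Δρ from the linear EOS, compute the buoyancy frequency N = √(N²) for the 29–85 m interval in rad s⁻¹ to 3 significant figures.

0.0139 rad s⁻¹

ΔT = -4.6 K, ΔS = -0.01 psu (deep − shallow).
Δρ/ρ₀ = −αΔT + βΔS = 1.104 × 10⁻³ − 7.40 × 10⁻⁶ = 1.0966 × 10⁻³, so Δρ ≈ 1.126 kg m⁻³.
N² = (g/ρ₀)·Δρ/Δz = g·(Δρ/ρ₀)/Δz = 9.8 × 1.0966 × 10⁻³ / 56 = 1.9190 × 10⁻⁴ s⁻².
N = √(1.9190 × 10⁻⁴) = 0.013853 rad s⁻¹ ≈ 0.0139 rad s⁻¹.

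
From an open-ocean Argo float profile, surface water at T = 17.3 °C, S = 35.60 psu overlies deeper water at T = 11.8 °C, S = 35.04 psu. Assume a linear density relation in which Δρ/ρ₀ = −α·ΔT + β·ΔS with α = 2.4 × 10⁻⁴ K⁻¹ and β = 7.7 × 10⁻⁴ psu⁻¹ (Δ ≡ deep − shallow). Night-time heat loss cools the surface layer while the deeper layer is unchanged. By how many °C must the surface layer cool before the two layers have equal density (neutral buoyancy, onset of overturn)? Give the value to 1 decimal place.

Neutral buoyancy requires Δρ = 0, i.e. −α(T_deep − T_surf′) + β(S_deep − S_surf) = 0.
T_surf′ = T_deep − (β/α)·ΔS = 11.8 − (7.7 × 10⁻⁴/2.4 × 10⁻⁴)·(-0.56) = 13.597 °C.
Cooling required: 17.3 − (13.597) = 3.703 °C.

3.7 °C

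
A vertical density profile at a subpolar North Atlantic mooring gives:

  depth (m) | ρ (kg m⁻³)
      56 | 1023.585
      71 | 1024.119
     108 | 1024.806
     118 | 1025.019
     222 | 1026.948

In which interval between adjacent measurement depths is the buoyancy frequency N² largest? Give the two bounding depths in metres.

Compute the density gradient over each adjacent pair:
  56–71 m: Δρ/Δz = 0.534/15 = 0.036 kg m⁻⁴
  71–108 m: Δρ/Δz = 0.687/37 = 0.019 kg m⁻⁴
  108–118 m: Δρ/Δz = 0.213/10 = 0.021 kg m⁻⁴
  118–222 m: Δρ/Δz = 1.929/104 = 0.019 kg m⁻⁴
The largest gradient is in the 56–71 m interval — the pycnocline.

56–71 m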